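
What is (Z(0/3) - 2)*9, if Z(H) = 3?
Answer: 9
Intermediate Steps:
(Z(0/3) - 2)*9 = (3 - 2)*9 = 1*9 = 9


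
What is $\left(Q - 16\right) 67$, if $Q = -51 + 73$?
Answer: $402$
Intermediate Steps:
$Q = 22$
$\left(Q - 16\right) 67 = \left(22 - 16\right) 67 = 6 \cdot 67 = 402$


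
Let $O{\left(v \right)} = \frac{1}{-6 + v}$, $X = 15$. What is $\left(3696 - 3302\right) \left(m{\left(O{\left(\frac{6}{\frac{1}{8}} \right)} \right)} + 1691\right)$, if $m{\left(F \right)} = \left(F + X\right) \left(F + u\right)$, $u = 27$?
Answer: $\frac{728724473}{882} \approx 8.2622 \cdot 10^{5}$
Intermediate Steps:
$m{\left(F \right)} = \left(15 + F\right) \left(27 + F\right)$ ($m{\left(F \right)} = \left(F + 15\right) \left(F + 27\right) = \left(15 + F\right) \left(27 + F\right)$)
$\left(3696 - 3302\right) \left(m{\left(O{\left(\frac{6}{\frac{1}{8}} \right)} \right)} + 1691\right) = \left(3696 - 3302\right) \left(\left(405 + \left(\frac{1}{-6 + \frac{6}{\frac{1}{8}}}\right)^{2} + \frac{42}{-6 + \frac{6}{\frac{1}{8}}}\right) + 1691\right) = 394 \left(\left(405 + \left(\frac{1}{-6 + 6 \frac{1}{\frac{1}{8}}}\right)^{2} + \frac{42}{-6 + 6 \frac{1}{\frac{1}{8}}}\right) + 1691\right) = 394 \left(\left(405 + \left(\frac{1}{-6 + 6 \cdot 8}\right)^{2} + \frac{42}{-6 + 6 \cdot 8}\right) + 1691\right) = 394 \left(\left(405 + \left(\frac{1}{-6 + 48}\right)^{2} + \frac{42}{-6 + 48}\right) + 1691\right) = 394 \left(\left(405 + \left(\frac{1}{42}\right)^{2} + \frac{42}{42}\right) + 1691\right) = 394 \left(\left(405 + \left(\frac{1}{42}\right)^{2} + 42 \cdot \frac{1}{42}\right) + 1691\right) = 394 \left(\left(405 + \frac{1}{1764} + 1\right) + 1691\right) = 394 \left(\frac{716185}{1764} + 1691\right) = 394 \cdot \frac{3699109}{1764} = \frac{728724473}{882}$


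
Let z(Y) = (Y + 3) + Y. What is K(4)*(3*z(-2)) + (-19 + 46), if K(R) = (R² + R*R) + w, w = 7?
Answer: -90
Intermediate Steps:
K(R) = 7 + 2*R² (K(R) = (R² + R*R) + 7 = (R² + R²) + 7 = 2*R² + 7 = 7 + 2*R²)
z(Y) = 3 + 2*Y (z(Y) = (3 + Y) + Y = 3 + 2*Y)
K(4)*(3*z(-2)) + (-19 + 46) = (7 + 2*4²)*(3*(3 + 2*(-2))) + (-19 + 46) = (7 + 2*16)*(3*(3 - 4)) + 27 = (7 + 32)*(3*(-1)) + 27 = 39*(-3) + 27 = -117 + 27 = -90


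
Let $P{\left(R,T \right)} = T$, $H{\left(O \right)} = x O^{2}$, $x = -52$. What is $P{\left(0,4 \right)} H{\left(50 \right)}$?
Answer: $-520000$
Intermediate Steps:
$H{\left(O \right)} = - 52 O^{2}$
$P{\left(0,4 \right)} H{\left(50 \right)} = 4 \left(- 52 \cdot 50^{2}\right) = 4 \left(\left(-52\right) 2500\right) = 4 \left(-130000\right) = -520000$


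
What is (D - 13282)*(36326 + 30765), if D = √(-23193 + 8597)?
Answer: -891102662 + 134182*I*√3649 ≈ -8.911e+8 + 8.1055e+6*I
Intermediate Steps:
D = 2*I*√3649 (D = √(-14596) = 2*I*√3649 ≈ 120.81*I)
(D - 13282)*(36326 + 30765) = (2*I*√3649 - 13282)*(36326 + 30765) = (-13282 + 2*I*√3649)*67091 = -891102662 + 134182*I*√3649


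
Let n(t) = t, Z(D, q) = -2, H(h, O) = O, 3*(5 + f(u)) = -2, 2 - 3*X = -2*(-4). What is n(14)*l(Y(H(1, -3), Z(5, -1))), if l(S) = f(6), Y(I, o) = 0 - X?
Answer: -238/3 ≈ -79.333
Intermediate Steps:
X = -2 (X = 2/3 - (-2)*(-4)/3 = 2/3 - 1/3*8 = 2/3 - 8/3 = -2)
f(u) = -17/3 (f(u) = -5 + (1/3)*(-2) = -5 - 2/3 = -17/3)
Y(I, o) = 2 (Y(I, o) = 0 - 1*(-2) = 0 + 2 = 2)
l(S) = -17/3
n(14)*l(Y(H(1, -3), Z(5, -1))) = 14*(-17/3) = -238/3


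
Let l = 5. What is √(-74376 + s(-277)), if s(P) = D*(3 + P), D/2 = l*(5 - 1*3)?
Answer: 4*I*√4991 ≈ 282.59*I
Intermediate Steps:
D = 20 (D = 2*(5*(5 - 1*3)) = 2*(5*(5 - 3)) = 2*(5*2) = 2*10 = 20)
s(P) = 60 + 20*P (s(P) = 20*(3 + P) = 60 + 20*P)
√(-74376 + s(-277)) = √(-74376 + (60 + 20*(-277))) = √(-74376 + (60 - 5540)) = √(-74376 - 5480) = √(-79856) = 4*I*√4991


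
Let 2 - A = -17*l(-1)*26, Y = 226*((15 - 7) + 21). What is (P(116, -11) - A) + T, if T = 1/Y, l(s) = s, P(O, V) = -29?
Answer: 2693695/6554 ≈ 411.00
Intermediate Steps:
Y = 6554 (Y = 226*(8 + 21) = 226*29 = 6554)
A = -440 (A = 2 - (-17*(-1))*26 = 2 - 17*26 = 2 - 1*442 = 2 - 442 = -440)
T = 1/6554 ≈ 0.00015258
(P(116, -11) - A) + T = (-29 - 1*(-440)) + 1/6554 = (-29 + 440) + 1/6554 = 411 + 1/6554 = 2693695/6554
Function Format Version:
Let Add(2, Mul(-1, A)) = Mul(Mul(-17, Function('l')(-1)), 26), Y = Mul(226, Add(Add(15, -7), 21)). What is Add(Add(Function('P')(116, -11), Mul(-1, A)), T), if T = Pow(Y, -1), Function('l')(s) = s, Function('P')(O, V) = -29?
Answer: Rational(2693695, 6554) ≈ 411.00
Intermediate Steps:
Y = 6554 (Y = Mul(226, Add(8, 21)) = Mul(226, 29) = 6554)
A = -440 (A = Add(2, Mul(-1, Mul(Mul(-17, -1), 26))) = Add(2, Mul(-1, Mul(17, 26))) = Add(2, Mul(-1, 442)) = Add(2, -442) = -440)
T = Rational(1, 6554) (T = Pow(6554, -1) = Rational(1, 6554) ≈ 0.00015258)
Add(Add(Function('P')(116, -11), Mul(-1, A)), T) = Add(Add(-29, Mul(-1, -440)), Rational(1, 6554)) = Add(Add(-29, 440), Rational(1, 6554)) = Add(411, Rational(1, 6554)) = Rational(2693695, 6554)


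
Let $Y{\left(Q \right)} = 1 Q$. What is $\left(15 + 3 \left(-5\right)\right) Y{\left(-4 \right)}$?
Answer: $0$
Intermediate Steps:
$Y{\left(Q \right)} = Q$
$\left(15 + 3 \left(-5\right)\right) Y{\left(-4 \right)} = \left(15 + 3 \left(-5\right)\right) \left(-4\right) = \left(15 - 15\right) \left(-4\right) = 0 \left(-4\right) = 0$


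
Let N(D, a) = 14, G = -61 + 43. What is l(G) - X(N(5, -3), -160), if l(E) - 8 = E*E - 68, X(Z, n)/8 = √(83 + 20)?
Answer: 264 - 8*√103 ≈ 182.81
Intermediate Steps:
G = -18
X(Z, n) = 8*√103 (X(Z, n) = 8*√(83 + 20) = 8*√103)
l(E) = -60 + E² (l(E) = 8 + (E*E - 68) = 8 + (E² - 68) = 8 + (-68 + E²) = -60 + E²)
l(G) - X(N(5, -3), -160) = (-60 + (-18)²) - 8*√103 = (-60 + 324) - 8*√103 = 264 - 8*√103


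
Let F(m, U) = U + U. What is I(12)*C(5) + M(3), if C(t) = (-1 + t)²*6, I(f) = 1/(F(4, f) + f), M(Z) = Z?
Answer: 17/3 ≈ 5.6667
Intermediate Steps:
F(m, U) = 2*U
I(f) = 1/(3*f) (I(f) = 1/(2*f + f) = 1/(3*f))
C(t) = 6*(-1 + t)²
I(12)*C(5) + M(3) = ((⅓)/12)*(6*(-1 + 5)²) + 3 = ((⅓)*(1/12))*(6*4²) + 3 = (6*16)/36 + 3 = (1/36)*96 + 3 = 8/3 + 3 = 17/3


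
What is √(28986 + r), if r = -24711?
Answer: 15*√19 ≈ 65.384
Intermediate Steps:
√(28986 + r) = √(28986 - 24711) = √4275 = 15*√19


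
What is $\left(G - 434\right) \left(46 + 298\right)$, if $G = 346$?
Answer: $-30272$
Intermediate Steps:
$\left(G - 434\right) \left(46 + 298\right) = \left(346 - 434\right) \left(46 + 298\right) = \left(-88\right) 344 = -30272$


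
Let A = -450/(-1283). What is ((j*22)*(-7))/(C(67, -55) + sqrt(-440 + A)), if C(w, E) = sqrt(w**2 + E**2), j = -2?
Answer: 395164/(21811*sqrt(26) + I*sqrt(723701810)) ≈ 3.3568 - 0.81196*I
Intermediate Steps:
A = 450/1283 (A = -450*(-1/1283) = 450/1283 ≈ 0.35074)
C(w, E) = sqrt(E**2 + w**2)
((j*22)*(-7))/(C(67, -55) + sqrt(-440 + A)) = (-2*22*(-7))/(sqrt((-55)**2 + 67**2) + sqrt(-440 + 450/1283)) = (-44*(-7))/(sqrt(3025 + 4489) + sqrt(-564070/1283)) = 308/(sqrt(7514) + I*sqrt(723701810)/1283) = 308/(17*sqrt(26) + I*sqrt(723701810)/1283)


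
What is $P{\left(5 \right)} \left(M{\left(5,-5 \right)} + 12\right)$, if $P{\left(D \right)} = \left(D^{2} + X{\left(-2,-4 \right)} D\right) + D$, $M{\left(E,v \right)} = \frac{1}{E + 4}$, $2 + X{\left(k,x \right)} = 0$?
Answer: $\frac{2180}{9} \approx 242.22$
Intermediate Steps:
$X{\left(k,x \right)} = -2$ ($X{\left(k,x \right)} = -2 + 0 = -2$)
$M{\left(E,v \right)} = \frac{1}{4 + E}$
$P{\left(D \right)} = D^{2} - D$ ($P{\left(D \right)} = \left(D^{2} - 2 D\right) + D = D^{2} - D$)
$P{\left(5 \right)} \left(M{\left(5,-5 \right)} + 12\right) = 5 \left(-1 + 5\right) \left(\frac{1}{4 + 5} + 12\right) = 5 \cdot 4 \left(\frac{1}{9} + 12\right) = 20 \left(\frac{1}{9} + 12\right) = 20 \cdot \frac{109}{9} = \frac{2180}{9}$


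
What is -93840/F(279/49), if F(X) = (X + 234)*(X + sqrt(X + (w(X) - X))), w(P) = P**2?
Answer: -7510328/218457 ≈ -34.379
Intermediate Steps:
F(X) = (234 + X)*(X + sqrt(X**2)) (F(X) = (X + 234)*(X + sqrt(X + (X**2 - X))) = (234 + X)*(X + sqrt(X**2)))
-93840/F(279/49) = -93840/((279/49)**2 + 234*(279/49) + 234*sqrt((279/49)**2) + (279/49)*sqrt((279/49)**2)) = -93840/((279*(1/49))**2 + 234*(279*(1/49)) + 234*sqrt((279*(1/49))**2) + (279*(1/49))*sqrt((279*(1/49))**2)) = -93840/((279/49)**2 + 234*(279/49) + 234*sqrt((279/49)**2) + 279*sqrt((279/49)**2)/49) = -93840/(77841/2401 + 65286/49 + 234*sqrt(77841/2401) + 279*sqrt(77841/2401)/49) = -93840/(77841/2401 + 65286/49 + 234*(279/49) + (279/49)*(279/49)) = -93840/(77841/2401 + 65286/49 + 65286/49 + 77841/2401) = -93840/6553710/2401 = -93840*2401/6553710 = -7510328/218457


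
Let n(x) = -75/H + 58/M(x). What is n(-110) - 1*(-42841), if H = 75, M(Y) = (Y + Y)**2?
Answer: 1036728029/24200 ≈ 42840.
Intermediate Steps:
M(Y) = 4*Y**2 (M(Y) = (2*Y)**2 = 4*Y**2)
n(x) = -1 + 29/(2*x**2) (n(x) = -75/75 + 58/((4*x**2)) = -75*1/75 + 58*(1/(4*x**2)) = -1 + 29/(2*x**2))
n(-110) - 1*(-42841) = (-1 + (29/2)/(-110)**2) - 1*(-42841) = (-1 + (29/2)*(1/12100)) + 42841 = (-1 + 29/24200) + 42841 = -24171/24200 + 42841 = 1036728029/24200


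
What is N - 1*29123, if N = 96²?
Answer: -19907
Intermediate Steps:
N = 9216
N - 1*29123 = 9216 - 1*29123 = 9216 - 29123 = -19907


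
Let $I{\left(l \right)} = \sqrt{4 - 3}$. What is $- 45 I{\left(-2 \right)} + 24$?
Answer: $-21$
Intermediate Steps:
$I{\left(l \right)} = 1$ ($I{\left(l \right)} = \sqrt{1} = 1$)
$- 45 I{\left(-2 \right)} + 24 = \left(-45\right) 1 + 24 = -45 + 24 = -21$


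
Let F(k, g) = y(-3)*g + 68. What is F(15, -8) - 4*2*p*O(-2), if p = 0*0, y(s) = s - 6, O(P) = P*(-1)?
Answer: 140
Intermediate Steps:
O(P) = -P
y(s) = -6 + s
F(k, g) = 68 - 9*g (F(k, g) = (-6 - 3)*g + 68 = -9*g + 68 = 68 - 9*g)
p = 0
F(15, -8) - 4*2*p*O(-2) = (68 - 9*(-8)) - 4*2*0*(-1*(-2)) = (68 + 72) - 8*0*2 = 140 - 8*0 = 140 - 1*0 = 140 + 0 = 140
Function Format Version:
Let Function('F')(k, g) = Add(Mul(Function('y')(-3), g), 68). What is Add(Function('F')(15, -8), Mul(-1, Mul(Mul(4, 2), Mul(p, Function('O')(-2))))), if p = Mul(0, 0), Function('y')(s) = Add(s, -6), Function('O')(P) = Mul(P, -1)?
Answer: 140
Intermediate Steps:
Function('O')(P) = Mul(-1, P)
Function('y')(s) = Add(-6, s)
Function('F')(k, g) = Add(68, Mul(-9, g)) (Function('F')(k, g) = Add(Mul(Add(-6, -3), g), 68) = Add(Mul(-9, g), 68) = Add(68, Mul(-9, g)))
p = 0
Add(Function('F')(15, -8), Mul(-1, Mul(Mul(4, 2), Mul(p, Function('O')(-2))))) = Add(Add(68, Mul(-9, -8)), Mul(-1, Mul(Mul(4, 2), Mul(0, Mul(-1, -2))))) = Add(Add(68, 72), Mul(-1, Mul(8, Mul(0, 2)))) = Add(140, Mul(-1, Mul(8, 0))) = Add(140, Mul(-1, 0)) = Add(140, 0) = 140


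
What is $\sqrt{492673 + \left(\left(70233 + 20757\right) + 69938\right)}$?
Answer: $\sqrt{653601} \approx 808.46$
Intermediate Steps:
$\sqrt{492673 + \left(\left(70233 + 20757\right) + 69938\right)} = \sqrt{492673 + \left(90990 + 69938\right)} = \sqrt{492673 + 160928} = \sqrt{653601}$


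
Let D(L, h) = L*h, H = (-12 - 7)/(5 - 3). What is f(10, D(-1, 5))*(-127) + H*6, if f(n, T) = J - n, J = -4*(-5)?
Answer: -1327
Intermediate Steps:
H = -19/2 ≈ -9.5000
J = 20
f(n, T) = 20 - n
f(10, D(-1, 5))*(-127) + H*6 = (20 - 1*10)*(-127) - 19/2*6 = (20 - 10)*(-127) - 57 = 10*(-127) - 57 = -1270 - 57 = -1327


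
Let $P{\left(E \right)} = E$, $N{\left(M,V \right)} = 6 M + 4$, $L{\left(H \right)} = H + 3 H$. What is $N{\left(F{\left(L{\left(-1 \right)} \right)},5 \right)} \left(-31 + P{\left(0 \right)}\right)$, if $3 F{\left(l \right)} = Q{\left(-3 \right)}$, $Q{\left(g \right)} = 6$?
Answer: $-496$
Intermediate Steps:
$L{\left(H \right)} = 4 H$
$F{\left(l \right)} = 2$ ($F{\left(l \right)} = \frac{1}{3} \cdot 6 = 2$)
$N{\left(M,V \right)} = 4 + 6 M$
$N{\left(F{\left(L{\left(-1 \right)} \right)},5 \right)} \left(-31 + P{\left(0 \right)}\right) = \left(4 + 6 \cdot 2\right) \left(-31 + 0\right) = \left(4 + 12\right) \left(-31\right) = 16 \left(-31\right) = -496$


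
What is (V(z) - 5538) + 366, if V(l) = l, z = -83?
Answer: -5255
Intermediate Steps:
(V(z) - 5538) + 366 = (-83 - 5538) + 366 = -5621 + 366 = -5255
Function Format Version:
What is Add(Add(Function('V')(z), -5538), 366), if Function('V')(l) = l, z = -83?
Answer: -5255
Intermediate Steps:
Add(Add(Function('V')(z), -5538), 366) = Add(Add(-83, -5538), 366) = Add(-5621, 366) = -5255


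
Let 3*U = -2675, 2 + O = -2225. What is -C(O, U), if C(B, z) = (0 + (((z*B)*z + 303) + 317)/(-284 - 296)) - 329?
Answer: -3186770783/1044 ≈ -3.0525e+6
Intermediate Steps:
O = -2227 (O = -2 - 2225 = -2227)
U = -2675/3 (U = (⅓)*(-2675) = -2675/3 ≈ -891.67)
C(B, z) = -9572/29 - B*z²/580 (C(B, z) = (0 + (((B*z)*z + 303) + 317)/(-580)) - 329 = (0 + ((B*z² + 303) + 317)*(-1/580)) - 329 = (0 + ((303 + B*z²) + 317)*(-1/580)) - 329 = (0 + (620 + B*z²)*(-1/580)) - 329 = (0 + (-31/29 - B*z²/580)) - 329 = (-31/29 - B*z²/580) - 329 = -9572/29 - B*z²/580)
-C(O, U) = -(-9572/29 - 1/580*(-2227)*(-2675/3)²) = -(-9572/29 - 1/580*(-2227)*7155625/9) = -(-9572/29 + 3187115375/1044) = -1*3186770783/1044 = -3186770783/1044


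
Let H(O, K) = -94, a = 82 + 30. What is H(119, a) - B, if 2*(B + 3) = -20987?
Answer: 20805/2 ≈ 10403.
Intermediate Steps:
a = 112
B = -20993/2 (B = -3 + (½)*(-20987) = -3 - 20987/2 = -20993/2 ≈ -10497.)
H(119, a) - B = -94 - 1*(-20993/2) = -94 + 20993/2 = 20805/2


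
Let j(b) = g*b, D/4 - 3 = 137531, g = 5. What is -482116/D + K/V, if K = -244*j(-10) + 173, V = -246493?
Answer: -31411262979/33901168262 ≈ -0.92655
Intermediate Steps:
D = 550136 (D = 12 + 4*137531 = 12 + 550124 = 550136)
j(b) = 5*b
K = 12373 (K = -1220*(-10) + 173 = -244*(-50) + 173 = 12200 + 173 = 12373)
-482116/D + K/V = -482116/550136 + 12373/(-246493) = -482116*1/550136 + 12373*(-1/246493) = -120529/137534 - 12373/246493 = -31411262979/33901168262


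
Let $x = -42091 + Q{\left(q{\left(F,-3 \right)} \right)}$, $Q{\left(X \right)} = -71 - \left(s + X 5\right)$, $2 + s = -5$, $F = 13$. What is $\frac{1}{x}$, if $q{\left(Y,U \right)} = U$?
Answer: $- \frac{1}{42140} \approx -2.373 \cdot 10^{-5}$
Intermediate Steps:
$s = -7$ ($s = -2 - 5 = -7$)
$Q{\left(X \right)} = -64 - 5 X$ ($Q{\left(X \right)} = -71 - \left(-7 + X 5\right) = -71 - \left(-7 + 5 X\right) = -64 - 5 X$)
$x = -42140$ ($x = -42091 - 49 = -42140$)
$\frac{1}{x} = \frac{1}{-42140} = - \frac{1}{42140}$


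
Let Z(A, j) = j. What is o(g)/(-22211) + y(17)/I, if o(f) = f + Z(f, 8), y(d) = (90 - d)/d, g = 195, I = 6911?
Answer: -3175494/372786251 ≈ -0.0085183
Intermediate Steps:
y(d) = (90 - d)/d
o(f) = 8 + f (o(f) = f + 8 = 8 + f)
o(g)/(-22211) + y(17)/I = (8 + 195)/(-22211) + ((90 - 1*17)/17)/6911 = 203*(-1/22211) + ((90 - 17)/17)*(1/6911) = -29/3173 + ((1/17)*73)*(1/6911) = -29/3173 + (73/17)*(1/6911) = -29/3173 + 73/117487 = -3175494/372786251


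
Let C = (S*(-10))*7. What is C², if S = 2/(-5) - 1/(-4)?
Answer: 441/4 ≈ 110.25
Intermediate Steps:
S = -3/20 (S = 2*(-⅕) - 1*(-¼) = -⅖ + ¼ = -3/20 ≈ -0.15000)
C = 21/2 (C = -3/20*(-10)*7 = (3/2)*7 = 21/2 ≈ 10.500)
C² = (21/2)² = 441/4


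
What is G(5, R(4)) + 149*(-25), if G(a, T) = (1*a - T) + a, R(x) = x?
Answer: -3719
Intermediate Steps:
G(a, T) = -T + 2*a (G(a, T) = (a - T) + a = -T + 2*a)
G(5, R(4)) + 149*(-25) = (-1*4 + 2*5) + 149*(-25) = (-4 + 10) - 3725 = 6 - 3725 = -3719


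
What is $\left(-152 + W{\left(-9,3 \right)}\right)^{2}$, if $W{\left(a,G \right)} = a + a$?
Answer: $28900$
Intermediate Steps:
$W{\left(a,G \right)} = 2 a$
$\left(-152 + W{\left(-9,3 \right)}\right)^{2} = \left(-152 + 2 \left(-9\right)\right)^{2} = \left(-152 - 18\right)^{2} = \left(-170\right)^{2} = 28900$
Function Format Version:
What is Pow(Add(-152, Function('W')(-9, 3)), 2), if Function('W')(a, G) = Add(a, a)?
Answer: 28900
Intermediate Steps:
Function('W')(a, G) = Mul(2, a)
Pow(Add(-152, Function('W')(-9, 3)), 2) = Pow(Add(-152, Mul(2, -9)), 2) = Pow(Add(-152, -18), 2) = Pow(-170, 2) = 28900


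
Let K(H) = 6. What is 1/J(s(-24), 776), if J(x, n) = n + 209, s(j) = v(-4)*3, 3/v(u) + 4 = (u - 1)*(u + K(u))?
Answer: 1/985 ≈ 0.0010152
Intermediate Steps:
v(u) = 3/(-4 + (-1 + u)*(6 + u)) (v(u) = 3/(-4 + (u - 1)*(u + 6)) = 3/(-4 + (-1 + u)*(6 + u)))
s(j) = -9/14 (s(j) = (3/(-10 + (-4)**2 + 5*(-4)))*3 = (3/(-10 + 16 - 20))*3 = (3/(-14))*3 = (3*(-1/14))*3 = -3/14*3 = -9/14)
J(x, n) = 209 + n
1/J(s(-24), 776) = 1/(209 + 776) = 1/985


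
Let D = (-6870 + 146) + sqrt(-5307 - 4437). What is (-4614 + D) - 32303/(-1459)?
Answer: -16509839/1459 + 4*I*sqrt(609) ≈ -11316.0 + 98.712*I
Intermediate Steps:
D = -6724 + 4*I*sqrt(609) (D = -6724 + sqrt(-9744) = -6724 + 4*I*sqrt(609) ≈ -6724.0 + 98.712*I)
(-4614 + D) - 32303/(-1459) = (-4614 + (-6724 + 4*I*sqrt(609))) - 32303/(-1459) = (-11338 + 4*I*sqrt(609)) - 32303*(-1/1459) = (-11338 + 4*I*sqrt(609)) + 32303/1459 = -16509839/1459 + 4*I*sqrt(609)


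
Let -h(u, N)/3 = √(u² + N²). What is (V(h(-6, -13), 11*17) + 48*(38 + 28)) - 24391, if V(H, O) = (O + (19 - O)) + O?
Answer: -21017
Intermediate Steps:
h(u, N) = -3*√(N² + u²) (h(u, N) = -3*√(u² + N²) = -3*√(N² + u²))
V(H, O) = 19 + O
(V(h(-6, -13), 11*17) + 48*(38 + 28)) - 24391 = ((19 + 11*17) + 48*(38 + 28)) - 24391 = ((19 + 187) + 48*66) - 24391 = (206 + 3168) - 24391 = 3374 - 24391 = -21017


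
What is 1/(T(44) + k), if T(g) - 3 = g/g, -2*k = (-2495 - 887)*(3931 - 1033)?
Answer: 1/4900522 ≈ 2.0406e-7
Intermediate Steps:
k = 4900518 (k = -(-2495 - 887)*(3931 - 1033)/2 = -(-1691)*2898 = -½*(-9801036) = 4900518)
T(g) = 4 (T(g) = 3 + g/g = 3 + 1 = 4)
1/(T(44) + k) = 1/(4 + 4900518) = 1/4900522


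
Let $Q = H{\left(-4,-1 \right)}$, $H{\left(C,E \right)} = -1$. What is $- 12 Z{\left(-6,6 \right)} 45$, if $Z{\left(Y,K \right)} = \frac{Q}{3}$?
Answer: $180$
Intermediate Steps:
$Q = -1$
$Z{\left(Y,K \right)} = - \frac{1}{3}$
$- 12 Z{\left(-6,6 \right)} 45 = \left(-12\right) \left(- \frac{1}{3}\right) 45 = 4 \cdot 45 = 180$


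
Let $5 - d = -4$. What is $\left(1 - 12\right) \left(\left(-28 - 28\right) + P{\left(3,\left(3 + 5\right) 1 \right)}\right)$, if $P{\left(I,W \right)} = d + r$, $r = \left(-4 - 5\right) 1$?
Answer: $616$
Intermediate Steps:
$r = -9$ ($r = \left(-9\right) 1 = -9$)
$d = 9$ ($d = 5 - -4 = 5 + 4 = 9$)
$P{\left(I,W \right)} = 0$ ($P{\left(I,W \right)} = 9 - 9 = 0$)
$\left(1 - 12\right) \left(\left(-28 - 28\right) + P{\left(3,\left(3 + 5\right) 1 \right)}\right) = \left(1 - 12\right) \left(\left(-28 - 28\right) + 0\right) = \left(1 - 12\right) \left(-56 + 0\right) = \left(-11\right) \left(-56\right) = 616$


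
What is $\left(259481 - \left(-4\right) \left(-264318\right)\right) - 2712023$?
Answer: $-3509814$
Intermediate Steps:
$\left(259481 - \left(-4\right) \left(-264318\right)\right) - 2712023 = \left(259481 - 1057272\right) - 2712023 = -797791 - 2712023 = -3509814$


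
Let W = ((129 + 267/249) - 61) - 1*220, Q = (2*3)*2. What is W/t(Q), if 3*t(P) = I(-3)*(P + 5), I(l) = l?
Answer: 12527/1411 ≈ 8.8781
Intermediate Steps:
Q = 12 (Q = 6*2 = 12)
t(P) = -5 - P (t(P) = (-3*(P + 5))/3 = (-3*(5 + P))/3 = (-15 - 3*P)/3 = -5 - P)
W = -12527/83 (W = ((129 + 267*(1/249)) - 61) - 220 = ((129 + 89/83) - 61) - 220 = (10796/83 - 61) - 220 = 5733/83 - 220 = -12527/83 ≈ -150.93)
W/t(Q) = -12527/(83*(-5 - 1*12)) = -12527/(83*(-5 - 12)) = -12527/83/(-17) = -12527/83*(-1/17) = 12527/1411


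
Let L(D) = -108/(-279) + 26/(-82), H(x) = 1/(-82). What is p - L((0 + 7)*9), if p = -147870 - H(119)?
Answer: -375885687/2542 ≈ -1.4787e+5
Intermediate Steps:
H(x) = -1/82
p = -12125339/82 (p = -147870 - 1*(-1/82) = -147870 + 1/82 = -12125339/82 ≈ -1.4787e+5)
L(D) = 89/1271 (L(D) = -108*(-1/279) + 26*(-1/82) = 12/31 - 13/41 = 89/1271)
p - L((0 + 7)*9) = -12125339/82 - 1*89/1271 = -12125339/82 - 89/1271 = -375885687/2542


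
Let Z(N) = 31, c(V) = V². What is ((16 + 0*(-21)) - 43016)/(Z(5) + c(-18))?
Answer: -8600/71 ≈ -121.13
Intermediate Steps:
((16 + 0*(-21)) - 43016)/(Z(5) + c(-18)) = ((16 + 0*(-21)) - 43016)/(31 + (-18)²) = ((16 + 0) - 43016)/(31 + 324) = (16 - 43016)/355 = -43000*1/355 = -8600/71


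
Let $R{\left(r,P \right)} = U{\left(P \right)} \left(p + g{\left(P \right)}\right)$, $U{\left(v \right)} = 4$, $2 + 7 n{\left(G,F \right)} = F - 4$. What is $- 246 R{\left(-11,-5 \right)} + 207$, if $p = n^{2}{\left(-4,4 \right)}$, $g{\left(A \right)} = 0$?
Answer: $\frac{6207}{49} \approx 126.67$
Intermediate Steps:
$n{\left(G,F \right)} = - \frac{6}{7} + \frac{F}{7}$ ($n{\left(G,F \right)} = - \frac{2}{7} + \frac{F - 4}{7} = - \frac{2}{7} + \frac{-4 + F}{7} = - \frac{2}{7} + \left(- \frac{4}{7} + \frac{F}{7}\right) = - \frac{6}{7} + \frac{F}{7}$)
$p = \frac{4}{49}$ ($p = \left(- \frac{6}{7} + \frac{1}{7} \cdot 4\right)^{2} = \left(- \frac{6}{7} + \frac{4}{7}\right)^{2} = \left(- \frac{2}{7}\right)^{2} = \frac{4}{49} \approx 0.081633$)
$R{\left(r,P \right)} = \frac{16}{49}$ ($R{\left(r,P \right)} = 4 \left(\frac{4}{49} + 0\right) = 4 \cdot \frac{4}{49} = \frac{16}{49}$)
$- 246 R{\left(-11,-5 \right)} + 207 = \left(-246\right) \frac{16}{49} + 207 = - \frac{3936}{49} + 207 = \frac{6207}{49}$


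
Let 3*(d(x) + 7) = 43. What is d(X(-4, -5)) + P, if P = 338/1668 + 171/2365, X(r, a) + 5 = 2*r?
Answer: 5002213/657470 ≈ 7.6083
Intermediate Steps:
X(r, a) = -5 + 2*r
d(x) = 22/3 (d(x) = -7 + (1/3)*43 = -7 + 43/3 = 22/3)
P = 542299/1972410 (P = 338*(1/1668) + 171*(1/2365) = 169/834 + 171/2365 = 542299/1972410 ≈ 0.27494)
d(X(-4, -5)) + P = 22/3 + 542299/1972410 = 5002213/657470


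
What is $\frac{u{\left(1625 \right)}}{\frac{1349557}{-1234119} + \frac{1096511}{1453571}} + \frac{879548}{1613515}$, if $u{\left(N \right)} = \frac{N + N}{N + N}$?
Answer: $- \frac{2359289009073981311}{981746201658401570} \approx -2.4032$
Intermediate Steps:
$u{\left(N \right)} = 1$ ($u{\left(N \right)} = \frac{2 N}{2 N} = 2 N \frac{1}{2 N} = 1$)
$\frac{u{\left(1625 \right)}}{\frac{1349557}{-1234119} + \frac{1096511}{1453571}} + \frac{879548}{1613515} = 1 \frac{1}{\frac{1349557}{-1234119} + \frac{1096511}{1453571}} + \frac{879548}{1613515} = 1 \frac{1}{1349557 \left(- \frac{1}{1234119}\right) + 1096511 \cdot \frac{1}{1453571}} + 879548 \cdot \frac{1}{1613515} = 1 \frac{1}{- \frac{1349557}{1234119} + \frac{1096511}{1453571}} + \frac{879548}{1613515} = 1 \frac{1}{- \frac{608451859238}{1793879588949}} + \frac{879548}{1613515} = 1 \left(- \frac{1793879588949}{608451859238}\right) + \frac{879548}{1613515} = - \frac{1793879588949}{608451859238} + \frac{879548}{1613515} = - \frac{2359289009073981311}{981746201658401570}$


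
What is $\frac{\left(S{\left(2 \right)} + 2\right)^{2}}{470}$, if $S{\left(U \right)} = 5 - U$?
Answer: $\frac{5}{94} \approx 0.053191$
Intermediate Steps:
$\frac{\left(S{\left(2 \right)} + 2\right)^{2}}{470} = \frac{\left(\left(5 - 2\right) + 2\right)^{2}}{470} = \left(\left(5 - 2\right) + 2\right)^{2} \cdot \frac{1}{470} = \left(3 + 2\right)^{2} \cdot \frac{1}{470} = 5^{2} \cdot \frac{1}{470} = 25 \cdot \frac{1}{470} = \frac{5}{94}$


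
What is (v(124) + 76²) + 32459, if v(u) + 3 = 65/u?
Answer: 4740833/124 ≈ 38233.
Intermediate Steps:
v(u) = -3 + 65/u
(v(124) + 76²) + 32459 = ((-3 + 65/124) + 76²) + 32459 = ((-3 + 65*(1/124)) + 5776) + 32459 = ((-3 + 65/124) + 5776) + 32459 = (-307/124 + 5776) + 32459 = 715917/124 + 32459 = 4740833/124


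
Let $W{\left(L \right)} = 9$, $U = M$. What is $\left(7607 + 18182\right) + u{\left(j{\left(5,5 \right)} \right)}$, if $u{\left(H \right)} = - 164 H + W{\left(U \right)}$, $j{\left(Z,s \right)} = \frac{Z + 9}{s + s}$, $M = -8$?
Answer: $\frac{127842}{5} \approx 25568.0$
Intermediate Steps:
$U = -8$
$j{\left(Z,s \right)} = \frac{9 + Z}{2 s}$
$u{\left(H \right)} = 9 - 164 H$ ($u{\left(H \right)} = - 164 H + 9 = 9 - 164 H$)
$\left(7607 + 18182\right) + u{\left(j{\left(5,5 \right)} \right)} = \left(7607 + 18182\right) + \left(9 - 164 \frac{9 + 5}{2 \cdot 5}\right) = 25789 + \left(9 - 164 \cdot \frac{1}{2} \cdot \frac{1}{5} \cdot 14\right) = 25789 + \left(9 - \frac{1148}{5}\right) = 25789 - \frac{1103}{5} = \frac{127842}{5}$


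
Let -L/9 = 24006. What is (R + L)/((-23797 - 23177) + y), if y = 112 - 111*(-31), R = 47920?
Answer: 168134/43421 ≈ 3.8722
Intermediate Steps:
L = -216054 (L = -9*24006 = -216054)
y = 3553 (y = 112 + 3441 = 3553)
(R + L)/((-23797 - 23177) + y) = (47920 - 216054)/((-23797 - 23177) + 3553) = -168134/(-46974 + 3553) = -168134/(-43421) = -168134*(-1/43421) = 168134/43421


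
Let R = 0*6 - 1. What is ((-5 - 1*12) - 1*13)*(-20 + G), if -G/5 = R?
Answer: 450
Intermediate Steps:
R = -1 (R = 0 - 1 = -1)
G = 5 (G = -5*(-1) = 5)
((-5 - 1*12) - 1*13)*(-20 + G) = ((-5 - 1*12) - 1*13)*(-20 + 5) = ((-5 - 12) - 13)*(-15) = (-17 - 13)*(-15) = -30*(-15) = 450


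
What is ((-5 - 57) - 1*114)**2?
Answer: 30976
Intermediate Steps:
((-5 - 57) - 1*114)**2 = (-62 - 114)**2 = (-176)**2 = 30976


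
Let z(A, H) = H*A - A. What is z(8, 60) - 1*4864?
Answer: -4392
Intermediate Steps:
z(A, H) = -A + A*H (z(A, H) = A*H - A = -A + A*H)
z(8, 60) - 1*4864 = 8*(-1 + 60) - 1*4864 = 8*59 - 4864 = 472 - 4864 = -4392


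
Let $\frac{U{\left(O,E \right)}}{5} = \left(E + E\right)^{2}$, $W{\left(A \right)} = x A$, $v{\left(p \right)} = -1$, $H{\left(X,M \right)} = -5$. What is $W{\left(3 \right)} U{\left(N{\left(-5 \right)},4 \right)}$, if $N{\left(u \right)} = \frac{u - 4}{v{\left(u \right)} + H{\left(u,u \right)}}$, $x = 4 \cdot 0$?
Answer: $0$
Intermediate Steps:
$x = 0$
$W{\left(A \right)} = 0$ ($W{\left(A \right)} = 0 A = 0$)
$N{\left(u \right)} = \frac{2}{3} - \frac{u}{6}$ ($N{\left(u \right)} = \frac{u - 4}{-1 - 5} = \frac{-4 + u}{-6} = \left(-4 + u\right) \left(- \frac{1}{6}\right) = \frac{2}{3} - \frac{u}{6}$)
$U{\left(O,E \right)} = 20 E^{2}$ ($U{\left(O,E \right)} = 5 \left(E + E\right)^{2} = 5 \left(2 E\right)^{2} = 5 \cdot 4 E^{2} = 20 E^{2}$)
$W{\left(3 \right)} U{\left(N{\left(-5 \right)},4 \right)} = 0 \cdot 20 \cdot 4^{2} = 0 \cdot 20 \cdot 16 = 0 \cdot 320 = 0$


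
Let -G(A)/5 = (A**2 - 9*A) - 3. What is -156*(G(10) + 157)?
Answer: -19032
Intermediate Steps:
G(A) = 15 - 5*A**2 + 45*A (G(A) = -5*((A**2 - 9*A) - 3) = -5*(-3 + A**2 - 9*A) = 15 - 5*A**2 + 45*A)
-156*(G(10) + 157) = -156*((15 - 5*10**2 + 45*10) + 157) = -156*((15 - 5*100 + 450) + 157) = -156*((15 - 500 + 450) + 157) = -156*(-35 + 157) = -156*122 = -19032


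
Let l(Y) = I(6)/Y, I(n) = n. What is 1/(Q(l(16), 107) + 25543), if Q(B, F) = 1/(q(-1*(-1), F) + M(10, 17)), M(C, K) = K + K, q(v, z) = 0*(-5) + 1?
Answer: 35/894006 ≈ 3.9150e-5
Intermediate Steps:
q(v, z) = 1 (q(v, z) = 0 + 1 = 1)
M(C, K) = 2*K
l(Y) = 6/Y
Q(B, F) = 1/35 (Q(B, F) = 1/(1 + 2*17) = 1/(1 + 34) = 1/35)
1/(Q(l(16), 107) + 25543) = 1/(1/35 + 25543) = 1/(894006/35) = 35/894006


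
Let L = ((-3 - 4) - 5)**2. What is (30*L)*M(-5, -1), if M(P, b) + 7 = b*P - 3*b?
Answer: 4320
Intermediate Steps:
M(P, b) = -7 - 3*b + P*b (M(P, b) = -7 + (b*P - 3*b) = -7 + (P*b - 3*b) = -7 + (-3*b + P*b) = -7 - 3*b + P*b)
L = 144 (L = (-7 - 5)**2 = (-12)**2 = 144)
(30*L)*M(-5, -1) = (30*144)*(-7 - 3*(-1) - 5*(-1)) = 4320*(-7 + 3 + 5) = 4320*1 = 4320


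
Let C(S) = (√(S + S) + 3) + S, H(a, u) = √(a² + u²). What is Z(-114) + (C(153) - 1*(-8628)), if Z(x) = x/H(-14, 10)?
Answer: 8784 + 3*√34 - 57*√74/74 ≈ 8794.9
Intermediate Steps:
Z(x) = x*√74/148 (Z(x) = x/(√((-14)² + 10²)) = x/(√(196 + 100)) = x/(√296) = x/((2*√74)) = x*(√74/148) = x*√74/148)
C(S) = 3 + S + √2*√S (C(S) = (√(2*S) + 3) + S = (√2*√S + 3) + S = (3 + √2*√S) + S = 3 + S + √2*√S)
Z(-114) + (C(153) - 1*(-8628)) = (1/148)*(-114)*√74 + ((3 + 153 + √2*√153) - 1*(-8628)) = -57*√74/74 + ((3 + 153 + √2*(3*√17)) + 8628) = -57*√74/74 + ((3 + 153 + 3*√34) + 8628) = -57*√74/74 + ((156 + 3*√34) + 8628) = -57*√74/74 + (8784 + 3*√34) = 8784 + 3*√34 - 57*√74/74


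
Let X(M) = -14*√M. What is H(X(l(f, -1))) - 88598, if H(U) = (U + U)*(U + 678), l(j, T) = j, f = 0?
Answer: -88598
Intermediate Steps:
H(U) = 2*U*(678 + U) (H(U) = (2*U)*(678 + U) = 2*U*(678 + U))
H(X(l(f, -1))) - 88598 = 2*(-14*√0)*(678 - 14*√0) - 88598 = 2*(-14*0)*(678 - 14*0) - 88598 = 2*0*(678 + 0) - 88598 = 2*0*678 - 88598 = 0 - 88598 = -88598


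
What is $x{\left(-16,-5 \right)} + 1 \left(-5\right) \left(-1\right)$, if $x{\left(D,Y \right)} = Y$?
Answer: $0$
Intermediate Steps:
$x{\left(-16,-5 \right)} + 1 \left(-5\right) \left(-1\right) = -5 + 1 \left(-5\right) \left(-1\right) = -5 - -5 = -5 + 5 = 0$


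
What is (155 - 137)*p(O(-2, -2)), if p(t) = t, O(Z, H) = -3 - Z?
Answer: -18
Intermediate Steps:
(155 - 137)*p(O(-2, -2)) = (155 - 137)*(-3 - 1*(-2)) = 18*(-3 + 2) = 18*(-1) = -18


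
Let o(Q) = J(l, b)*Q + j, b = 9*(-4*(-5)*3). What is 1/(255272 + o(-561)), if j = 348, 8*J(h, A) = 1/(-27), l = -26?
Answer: 72/18404827 ≈ 3.9120e-6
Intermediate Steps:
b = 540 (b = 9*(20*3) = 9*60 = 540)
J(h, A) = -1/216 (J(h, A) = (1/8)/(-27) = (1/8)*(-1/27) = -1/216)
o(Q) = 348 - Q/216 (o(Q) = -Q/216 + 348 = 348 - Q/216)
1/(255272 + o(-561)) = 1/(255272 + (348 - 1/216*(-561))) = 1/(255272 + (348 + 187/72)) = 1/(255272 + 25243/72) = 1/(18404827/72) = 72/18404827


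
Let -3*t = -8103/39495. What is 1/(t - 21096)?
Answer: -39495/833183819 ≈ -4.7403e-5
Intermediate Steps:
t = 2701/39495 (t = -(-2701)/39495 = -⅓*(-2701/13165) = 2701/39495 ≈ 0.068388)
1/(t - 21096) = 1/(2701/39495 - 21096) = 1/(-833183819/39495) = -39495/833183819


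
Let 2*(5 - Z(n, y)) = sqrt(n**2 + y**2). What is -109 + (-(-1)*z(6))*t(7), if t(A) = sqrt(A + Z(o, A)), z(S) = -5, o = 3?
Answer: -109 - 5*sqrt(48 - 2*sqrt(58))/2 ≈ -123.31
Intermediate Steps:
Z(n, y) = 5 - sqrt(n**2 + y**2)/2
t(A) = sqrt(5 + A - sqrt(9 + A**2)/2) (t(A) = sqrt(A + (5 - sqrt(3**2 + A**2)/2)) = sqrt(A + (5 - sqrt(9 + A**2)/2)) = sqrt(5 + A - sqrt(9 + A**2)/2))
-109 + (-(-1)*z(6))*t(7) = -109 + (-(-1)*(-5))*(sqrt(20 - 2*sqrt(9 + 7**2) + 4*7)/2) = -109 + (-1*5)*(sqrt(20 - 2*sqrt(9 + 49) + 28)/2) = -109 - 5*sqrt(20 - 2*sqrt(58) + 28)/2 = -109 - 5*sqrt(48 - 2*sqrt(58))/2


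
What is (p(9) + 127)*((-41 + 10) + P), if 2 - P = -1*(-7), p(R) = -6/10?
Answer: -22752/5 ≈ -4550.4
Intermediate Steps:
p(R) = -3/5 (p(R) = -6*1/10 = -3/5)
P = -5 (P = 2 - (-1)*(-7) = 2 - 1*7 = 2 - 7 = -5)
(p(9) + 127)*((-41 + 10) + P) = (-3/5 + 127)*((-41 + 10) - 5) = 632*(-31 - 5)/5 = (632/5)*(-36) = -22752/5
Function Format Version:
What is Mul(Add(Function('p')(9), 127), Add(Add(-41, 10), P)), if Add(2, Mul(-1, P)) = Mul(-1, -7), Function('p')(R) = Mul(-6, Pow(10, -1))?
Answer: Rational(-22752, 5) ≈ -4550.4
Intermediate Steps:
Function('p')(R) = Rational(-3, 5) (Function('p')(R) = Mul(-6, Rational(1, 10)) = Rational(-3, 5))
P = -5 (P = Add(2, Mul(-1, Mul(-1, -7))) = Add(2, Mul(-1, 7)) = Add(2, -7) = -5)
Mul(Add(Function('p')(9), 127), Add(Add(-41, 10), P)) = Mul(Add(Rational(-3, 5), 127), Add(Add(-41, 10), -5)) = Mul(Rational(632, 5), Add(-31, -5)) = Mul(Rational(632, 5), -36) = Rational(-22752, 5)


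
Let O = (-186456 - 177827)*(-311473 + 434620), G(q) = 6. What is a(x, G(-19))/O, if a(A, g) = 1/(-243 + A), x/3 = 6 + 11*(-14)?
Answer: 1/30819066358887 ≈ 3.2447e-14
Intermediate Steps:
x = -444 (x = 3*(6 + 11*(-14)) = 3*(6 - 154) = 3*(-148) = -444)
O = -44860358601 (O = -364283*123147 = -44860358601)
a(x, G(-19))/O = 1/(-243 - 444*(-44860358601)) = -1/44860358601/(-687) = -1/687*(-1/44860358601) = 1/30819066358887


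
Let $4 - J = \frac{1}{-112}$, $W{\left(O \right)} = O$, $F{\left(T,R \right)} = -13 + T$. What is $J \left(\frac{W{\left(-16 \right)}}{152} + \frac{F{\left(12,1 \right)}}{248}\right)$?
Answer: $- \frac{231235}{527744} \approx -0.43816$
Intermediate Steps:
$J = \frac{449}{112}$ ($J = 4 - \frac{1}{-112} = 4 - - \frac{1}{112} = 4 + \frac{1}{112} = \frac{449}{112} \approx 4.0089$)
$J \left(\frac{W{\left(-16 \right)}}{152} + \frac{F{\left(12,1 \right)}}{248}\right) = \frac{449 \left(- \frac{16}{152} + \frac{-13 + 12}{248}\right)}{112} = \frac{449 \left(\left(-16\right) \frac{1}{152} - \frac{1}{248}\right)}{112} = \frac{449 \left(- \frac{2}{19} - \frac{1}{248}\right)}{112} = \frac{449}{112} \left(- \frac{515}{4712}\right) = - \frac{231235}{527744}$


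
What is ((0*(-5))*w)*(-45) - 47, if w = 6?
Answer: -47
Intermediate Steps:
((0*(-5))*w)*(-45) - 47 = ((0*(-5))*6)*(-45) - 47 = (0*6)*(-45) - 47 = 0*(-45) - 47 = 0 - 47 = -47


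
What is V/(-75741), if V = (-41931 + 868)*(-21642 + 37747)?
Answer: 661319615/75741 ≈ 8731.3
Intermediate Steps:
V = -661319615 (V = -41063*16105 = -661319615)
V/(-75741) = -661319615/(-75741) = -661319615*(-1/75741) = 661319615/75741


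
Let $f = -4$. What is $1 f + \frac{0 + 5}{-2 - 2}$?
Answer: $- \frac{21}{4} \approx -5.25$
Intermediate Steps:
$1 f + \frac{0 + 5}{-2 - 2} = 1 \left(-4\right) + \frac{0 + 5}{-2 - 2} = -4 + \frac{5}{-4} = -4 + 5 \left(- \frac{1}{4}\right) = -4 - \frac{5}{4} = - \frac{21}{4}$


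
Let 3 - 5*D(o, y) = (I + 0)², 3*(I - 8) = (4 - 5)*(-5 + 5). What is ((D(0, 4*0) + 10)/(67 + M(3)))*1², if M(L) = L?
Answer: -11/350 ≈ -0.031429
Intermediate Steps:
I = 8 (I = 8 + ((4 - 5)*(-5 + 5))/3 = 8 + (-1*0)/3 = 8 + (⅓)*0 = 8 + 0 = 8)
D(o, y) = -61/5 (D(o, y) = ⅗ - (8 + 0)²/5 = ⅗ - ⅕*8² = ⅗ - ⅕*64 = ⅗ - 64/5 = -61/5)
((D(0, 4*0) + 10)/(67 + M(3)))*1² = ((-61/5 + 10)/(67 + 3))*1² = -11/5/70*1 = -11/5*1/70*1 = -11/350*1 = -11/350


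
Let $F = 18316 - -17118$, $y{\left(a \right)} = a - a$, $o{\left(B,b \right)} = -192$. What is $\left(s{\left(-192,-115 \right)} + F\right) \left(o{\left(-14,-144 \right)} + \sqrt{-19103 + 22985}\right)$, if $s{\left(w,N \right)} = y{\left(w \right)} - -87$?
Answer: $-6820032 + 35521 \sqrt{3882} \approx -4.6069 \cdot 10^{6}$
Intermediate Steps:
$y{\left(a \right)} = 0$
$F = 35434$ ($F = 18316 + 17118 = 35434$)
$s{\left(w,N \right)} = 87$ ($s{\left(w,N \right)} = 0 - -87 = 0 + 87 = 87$)
$\left(s{\left(-192,-115 \right)} + F\right) \left(o{\left(-14,-144 \right)} + \sqrt{-19103 + 22985}\right) = \left(87 + 35434\right) \left(-192 + \sqrt{-19103 + 22985}\right) = 35521 \left(-192 + \sqrt{3882}\right) = -6820032 + 35521 \sqrt{3882}$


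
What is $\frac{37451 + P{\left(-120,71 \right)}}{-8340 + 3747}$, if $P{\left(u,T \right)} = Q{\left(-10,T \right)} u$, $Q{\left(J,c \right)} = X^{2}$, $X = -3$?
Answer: $- \frac{36371}{4593} \approx -7.9188$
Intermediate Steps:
$Q{\left(J,c \right)} = 9$ ($Q{\left(J,c \right)} = \left(-3\right)^{2} = 9$)
$P{\left(u,T \right)} = 9 u$
$\frac{37451 + P{\left(-120,71 \right)}}{-8340 + 3747} = \frac{37451 + 9 \left(-120\right)}{-8340 + 3747} = \frac{37451 - 1080}{-4593} = 36371 \left(- \frac{1}{4593}\right) = - \frac{36371}{4593}$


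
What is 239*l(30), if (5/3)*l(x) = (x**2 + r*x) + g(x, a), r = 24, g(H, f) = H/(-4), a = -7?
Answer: 462465/2 ≈ 2.3123e+5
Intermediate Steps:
g(H, f) = -H/4 (g(H, f) = H*(-1/4) = -H/4)
l(x) = 3*x**2/5 + 57*x/4 (l(x) = 3*((x**2 + 24*x) - x/4)/5 = 3*(x**2 + 95*x/4)/5 = 3*x**2/5 + 57*x/4)
239*l(30) = 239*((3/20)*30*(95 + 4*30)) = 239*((3/20)*30*(95 + 120)) = 239*((3/20)*30*215) = 239*(1935/2) = 462465/2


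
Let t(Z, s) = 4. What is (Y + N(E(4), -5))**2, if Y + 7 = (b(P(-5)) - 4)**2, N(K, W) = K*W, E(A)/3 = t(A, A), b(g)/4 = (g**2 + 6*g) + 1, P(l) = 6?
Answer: 6868597129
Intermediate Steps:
b(g) = 4 + 4*g**2 + 24*g (b(g) = 4*((g**2 + 6*g) + 1) = 4*(1 + g**2 + 6*g) = 4 + 4*g**2 + 24*g)
E(A) = 12 (E(A) = 3*4 = 12)
Y = 82937 (Y = -7 + ((4 + 4*6**2 + 24*6) - 4)**2 = -7 + ((4 + 4*36 + 144) - 4)**2 = -7 + ((4 + 144 + 144) - 4)**2 = -7 + (292 - 4)**2 = -7 + 288**2 = -7 + 82944 = 82937)
(Y + N(E(4), -5))**2 = (82937 + 12*(-5))**2 = (82937 - 60)**2 = 82877**2 = 6868597129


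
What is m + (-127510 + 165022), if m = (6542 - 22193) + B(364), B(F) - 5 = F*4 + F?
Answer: 23686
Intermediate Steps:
B(F) = 5 + 5*F (B(F) = 5 + (F*4 + F) = 5 + (4*F + F) = 5 + 5*F)
m = -13826 (m = (6542 - 22193) + (5 + 5*364) = -15651 + (5 + 1820) = -15651 + 1825 = -13826)
m + (-127510 + 165022) = -13826 + (-127510 + 165022) = -13826 + 37512 = 23686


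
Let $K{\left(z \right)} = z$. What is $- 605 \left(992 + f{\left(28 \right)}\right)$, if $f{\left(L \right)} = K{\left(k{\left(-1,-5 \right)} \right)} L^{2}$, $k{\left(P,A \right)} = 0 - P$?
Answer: $-1074480$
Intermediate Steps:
$k{\left(P,A \right)} = - P$
$f{\left(L \right)} = L^{2}$ ($f{\left(L \right)} = \left(-1\right) \left(-1\right) L^{2} = 1 L^{2} = L^{2}$)
$- 605 \left(992 + f{\left(28 \right)}\right) = - 605 \left(992 + 28^{2}\right) = - 605 \left(992 + 784\right) = \left(-605\right) 1776 = -1074480$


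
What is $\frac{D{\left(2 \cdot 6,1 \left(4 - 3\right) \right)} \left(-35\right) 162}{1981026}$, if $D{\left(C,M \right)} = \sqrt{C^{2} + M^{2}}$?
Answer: $- \frac{315 \sqrt{145}}{110057} \approx -0.034465$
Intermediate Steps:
$\frac{D{\left(2 \cdot 6,1 \left(4 - 3\right) \right)} \left(-35\right) 162}{1981026} = \frac{\sqrt{\left(2 \cdot 6\right)^{2} + \left(1 \left(4 - 3\right)\right)^{2}} \left(-35\right) 162}{1981026} = \sqrt{12^{2} + \left(1 \cdot 1\right)^{2}} \left(-35\right) 162 \cdot \frac{1}{1981026} = \sqrt{144 + 1^{2}} \left(-35\right) 162 \cdot \frac{1}{1981026} = \sqrt{144 + 1} \left(-35\right) 162 \cdot \frac{1}{1981026} = \sqrt{145} \left(-35\right) 162 \cdot \frac{1}{1981026} = - 35 \sqrt{145} \cdot 162 \cdot \frac{1}{1981026} = - 5670 \sqrt{145} \cdot \frac{1}{1981026} = - \frac{315 \sqrt{145}}{110057}$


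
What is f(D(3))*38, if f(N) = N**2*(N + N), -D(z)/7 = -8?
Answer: 13346816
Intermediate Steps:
D(z) = 56 (D(z) = -7*(-8) = 56)
f(N) = 2*N**3 (f(N) = N**2*(2*N) = 2*N**3)
f(D(3))*38 = (2*56**3)*38 = (2*175616)*38 = 351232*38 = 13346816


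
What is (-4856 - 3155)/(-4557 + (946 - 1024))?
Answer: 8011/4635 ≈ 1.7284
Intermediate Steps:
(-4856 - 3155)/(-4557 + (946 - 1024)) = -8011/(-4557 - 78) = -8011/(-4635) = -8011*(-1/4635) = 8011/4635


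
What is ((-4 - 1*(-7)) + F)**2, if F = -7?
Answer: 16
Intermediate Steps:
((-4 - 1*(-7)) + F)**2 = ((-4 - 1*(-7)) - 7)**2 = ((-4 + 7) - 7)**2 = (3 - 7)**2 = (-4)**2 = 16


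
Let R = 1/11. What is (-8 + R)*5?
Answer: -435/11 ≈ -39.545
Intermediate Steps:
R = 1/11 (R = 1*(1/11) = 1/11 ≈ 0.090909)
(-8 + R)*5 = (-8 + 1/11)*5 = -87/11*5 = -435/11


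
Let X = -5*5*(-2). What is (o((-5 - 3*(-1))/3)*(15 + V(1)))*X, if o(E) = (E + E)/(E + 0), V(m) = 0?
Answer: 1500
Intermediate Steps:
X = 50 (X = -25*(-2) = 50)
o(E) = 2 (o(E) = (2*E)/E = 2)
(o((-5 - 3*(-1))/3)*(15 + V(1)))*X = (2*(15 + 0))*50 = (2*15)*50 = 30*50 = 1500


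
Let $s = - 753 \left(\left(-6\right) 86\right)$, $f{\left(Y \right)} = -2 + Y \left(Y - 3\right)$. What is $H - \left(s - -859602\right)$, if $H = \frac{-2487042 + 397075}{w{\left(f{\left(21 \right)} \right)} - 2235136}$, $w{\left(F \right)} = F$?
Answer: $- \frac{253573964003}{203160} \approx -1.2481 \cdot 10^{6}$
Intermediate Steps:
$f{\left(Y \right)} = -2 + Y \left(-3 + Y\right)$
$s = 388548$ ($s = \left(-753\right) \left(-516\right) = 388548$)
$H = \frac{189997}{203160}$ ($H = \frac{-2487042 + 397075}{\left(-2 + 21^{2} - 63\right) - 2235136} = - \frac{2089967}{\left(-2 + 441 - 63\right) - 2235136} = - \frac{2089967}{376 - 2235136} = - \frac{2089967}{-2234760} = \left(-2089967\right) \left(- \frac{1}{2234760}\right) = \frac{189997}{203160} \approx 0.93521$)
$H - \left(s - -859602\right) = \frac{189997}{203160} - \left(388548 - -859602\right) = \frac{189997}{203160} - \left(388548 + 859602\right) = \frac{189997}{203160} - 1248150 = - \frac{253573964003}{203160}$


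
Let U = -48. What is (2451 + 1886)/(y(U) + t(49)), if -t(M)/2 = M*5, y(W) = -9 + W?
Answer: -4337/547 ≈ -7.9287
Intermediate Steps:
t(M) = -10*M (t(M) = -2*M*5 = -10*M)
(2451 + 1886)/(y(U) + t(49)) = (2451 + 1886)/((-9 - 48) - 10*49) = 4337/(-57 - 490) = 4337/(-547) = 4337*(-1/547) = -4337/547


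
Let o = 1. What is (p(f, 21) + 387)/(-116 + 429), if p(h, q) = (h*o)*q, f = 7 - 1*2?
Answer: 492/313 ≈ 1.5719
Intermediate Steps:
f = 5 (f = 7 - 2 = 5)
p(h, q) = h*q (p(h, q) = (h*1)*q = h*q)
(p(f, 21) + 387)/(-116 + 429) = (5*21 + 387)/(-116 + 429) = (105 + 387)/313 = 492*(1/313) = 492/313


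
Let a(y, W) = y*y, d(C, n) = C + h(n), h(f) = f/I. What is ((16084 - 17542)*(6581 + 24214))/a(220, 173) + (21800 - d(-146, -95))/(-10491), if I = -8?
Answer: -7868302911/8462740 ≈ -929.76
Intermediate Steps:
h(f) = -f/8 (h(f) = f/(-8) = f*(-⅛) = -f/8)
d(C, n) = C - n/8
a(y, W) = y²
((16084 - 17542)*(6581 + 24214))/a(220, 173) + (21800 - d(-146, -95))/(-10491) = ((16084 - 17542)*(6581 + 24214))/(220²) + (21800 - (-146 - ⅛*(-95)))/(-10491) = -1458*30795/48400 + (21800 - (-146 + 95/8))*(-1/10491) = -44899110*1/48400 + (21800 - 1*(-1073/8))*(-1/10491) = -4489911/4840 + (21800 + 1073/8)*(-1/10491) = -4489911/4840 + (175473/8)*(-1/10491) = -4489911/4840 - 58491/27976 = -7868302911/8462740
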